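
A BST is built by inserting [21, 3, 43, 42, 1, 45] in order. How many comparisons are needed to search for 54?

Search path for 54: 21 -> 43 -> 45
Found: False
Comparisons: 3


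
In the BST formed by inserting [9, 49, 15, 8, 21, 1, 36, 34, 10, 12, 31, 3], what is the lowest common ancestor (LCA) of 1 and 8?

Tree insertion order: [9, 49, 15, 8, 21, 1, 36, 34, 10, 12, 31, 3]
Tree (level-order array): [9, 8, 49, 1, None, 15, None, None, 3, 10, 21, None, None, None, 12, None, 36, None, None, 34, None, 31]
In a BST, the LCA of p=1, q=8 is the first node v on the
root-to-leaf path with p <= v <= q (go left if both < v, right if both > v).
Walk from root:
  at 9: both 1 and 8 < 9, go left
  at 8: 1 <= 8 <= 8, this is the LCA
LCA = 8


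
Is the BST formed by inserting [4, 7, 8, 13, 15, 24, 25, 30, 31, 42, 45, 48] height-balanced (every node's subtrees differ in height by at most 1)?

Tree (level-order array): [4, None, 7, None, 8, None, 13, None, 15, None, 24, None, 25, None, 30, None, 31, None, 42, None, 45, None, 48]
Definition: a tree is height-balanced if, at every node, |h(left) - h(right)| <= 1 (empty subtree has height -1).
Bottom-up per-node check:
  node 48: h_left=-1, h_right=-1, diff=0 [OK], height=0
  node 45: h_left=-1, h_right=0, diff=1 [OK], height=1
  node 42: h_left=-1, h_right=1, diff=2 [FAIL (|-1-1|=2 > 1)], height=2
  node 31: h_left=-1, h_right=2, diff=3 [FAIL (|-1-2|=3 > 1)], height=3
  node 30: h_left=-1, h_right=3, diff=4 [FAIL (|-1-3|=4 > 1)], height=4
  node 25: h_left=-1, h_right=4, diff=5 [FAIL (|-1-4|=5 > 1)], height=5
  node 24: h_left=-1, h_right=5, diff=6 [FAIL (|-1-5|=6 > 1)], height=6
  node 15: h_left=-1, h_right=6, diff=7 [FAIL (|-1-6|=7 > 1)], height=7
  node 13: h_left=-1, h_right=7, diff=8 [FAIL (|-1-7|=8 > 1)], height=8
  node 8: h_left=-1, h_right=8, diff=9 [FAIL (|-1-8|=9 > 1)], height=9
  node 7: h_left=-1, h_right=9, diff=10 [FAIL (|-1-9|=10 > 1)], height=10
  node 4: h_left=-1, h_right=10, diff=11 [FAIL (|-1-10|=11 > 1)], height=11
Node 42 violates the condition: |-1 - 1| = 2 > 1.
Result: Not balanced


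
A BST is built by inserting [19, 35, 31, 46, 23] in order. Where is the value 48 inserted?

Starting tree (level order): [19, None, 35, 31, 46, 23]
Insertion path: 19 -> 35 -> 46
Result: insert 48 as right child of 46
Final tree (level order): [19, None, 35, 31, 46, 23, None, None, 48]


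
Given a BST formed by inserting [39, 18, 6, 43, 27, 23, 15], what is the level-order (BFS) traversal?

Tree insertion order: [39, 18, 6, 43, 27, 23, 15]
Tree (level-order array): [39, 18, 43, 6, 27, None, None, None, 15, 23]
BFS from the root, enqueuing left then right child of each popped node:
  queue [39] -> pop 39, enqueue [18, 43], visited so far: [39]
  queue [18, 43] -> pop 18, enqueue [6, 27], visited so far: [39, 18]
  queue [43, 6, 27] -> pop 43, enqueue [none], visited so far: [39, 18, 43]
  queue [6, 27] -> pop 6, enqueue [15], visited so far: [39, 18, 43, 6]
  queue [27, 15] -> pop 27, enqueue [23], visited so far: [39, 18, 43, 6, 27]
  queue [15, 23] -> pop 15, enqueue [none], visited so far: [39, 18, 43, 6, 27, 15]
  queue [23] -> pop 23, enqueue [none], visited so far: [39, 18, 43, 6, 27, 15, 23]
Result: [39, 18, 43, 6, 27, 15, 23]


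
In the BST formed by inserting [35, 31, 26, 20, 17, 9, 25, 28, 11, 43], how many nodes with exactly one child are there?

Tree built from: [35, 31, 26, 20, 17, 9, 25, 28, 11, 43]
Tree (level-order array): [35, 31, 43, 26, None, None, None, 20, 28, 17, 25, None, None, 9, None, None, None, None, 11]
Rule: These are nodes with exactly 1 non-null child.
Per-node child counts:
  node 35: 2 child(ren)
  node 31: 1 child(ren)
  node 26: 2 child(ren)
  node 20: 2 child(ren)
  node 17: 1 child(ren)
  node 9: 1 child(ren)
  node 11: 0 child(ren)
  node 25: 0 child(ren)
  node 28: 0 child(ren)
  node 43: 0 child(ren)
Matching nodes: [31, 17, 9]
Count of nodes with exactly one child: 3


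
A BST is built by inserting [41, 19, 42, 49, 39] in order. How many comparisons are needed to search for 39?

Search path for 39: 41 -> 19 -> 39
Found: True
Comparisons: 3


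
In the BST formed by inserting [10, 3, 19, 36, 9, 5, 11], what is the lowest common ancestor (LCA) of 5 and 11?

Tree insertion order: [10, 3, 19, 36, 9, 5, 11]
Tree (level-order array): [10, 3, 19, None, 9, 11, 36, 5]
In a BST, the LCA of p=5, q=11 is the first node v on the
root-to-leaf path with p <= v <= q (go left if both < v, right if both > v).
Walk from root:
  at 10: 5 <= 10 <= 11, this is the LCA
LCA = 10


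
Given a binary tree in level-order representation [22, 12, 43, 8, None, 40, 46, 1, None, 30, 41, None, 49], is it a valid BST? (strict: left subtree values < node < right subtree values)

Level-order array: [22, 12, 43, 8, None, 40, 46, 1, None, 30, 41, None, 49]
Validate using subtree bounds (lo, hi): at each node, require lo < value < hi,
then recurse left with hi=value and right with lo=value.
Preorder trace (stopping at first violation):
  at node 22 with bounds (-inf, +inf): OK
  at node 12 with bounds (-inf, 22): OK
  at node 8 with bounds (-inf, 12): OK
  at node 1 with bounds (-inf, 8): OK
  at node 43 with bounds (22, +inf): OK
  at node 40 with bounds (22, 43): OK
  at node 30 with bounds (22, 40): OK
  at node 41 with bounds (40, 43): OK
  at node 46 with bounds (43, +inf): OK
  at node 49 with bounds (46, +inf): OK
No violation found at any node.
Result: Valid BST


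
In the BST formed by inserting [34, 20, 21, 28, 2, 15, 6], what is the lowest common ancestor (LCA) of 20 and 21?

Tree insertion order: [34, 20, 21, 28, 2, 15, 6]
Tree (level-order array): [34, 20, None, 2, 21, None, 15, None, 28, 6]
In a BST, the LCA of p=20, q=21 is the first node v on the
root-to-leaf path with p <= v <= q (go left if both < v, right if both > v).
Walk from root:
  at 34: both 20 and 21 < 34, go left
  at 20: 20 <= 20 <= 21, this is the LCA
LCA = 20


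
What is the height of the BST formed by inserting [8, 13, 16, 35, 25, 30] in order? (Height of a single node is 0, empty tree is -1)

Insertion order: [8, 13, 16, 35, 25, 30]
Tree (level-order array): [8, None, 13, None, 16, None, 35, 25, None, None, 30]
Compute height bottom-up (empty subtree = -1):
  height(30) = 1 + max(-1, -1) = 0
  height(25) = 1 + max(-1, 0) = 1
  height(35) = 1 + max(1, -1) = 2
  height(16) = 1 + max(-1, 2) = 3
  height(13) = 1 + max(-1, 3) = 4
  height(8) = 1 + max(-1, 4) = 5
Height = 5


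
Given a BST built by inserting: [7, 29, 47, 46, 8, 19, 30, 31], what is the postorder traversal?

Tree insertion order: [7, 29, 47, 46, 8, 19, 30, 31]
Tree (level-order array): [7, None, 29, 8, 47, None, 19, 46, None, None, None, 30, None, None, 31]
Postorder traversal: [19, 8, 31, 30, 46, 47, 29, 7]


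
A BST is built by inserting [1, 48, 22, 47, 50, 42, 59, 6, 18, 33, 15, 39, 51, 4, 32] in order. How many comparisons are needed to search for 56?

Search path for 56: 1 -> 48 -> 50 -> 59 -> 51
Found: False
Comparisons: 5


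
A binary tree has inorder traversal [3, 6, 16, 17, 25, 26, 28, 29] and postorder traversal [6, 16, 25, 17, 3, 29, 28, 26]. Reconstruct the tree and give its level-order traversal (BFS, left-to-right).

Inorder:   [3, 6, 16, 17, 25, 26, 28, 29]
Postorder: [6, 16, 25, 17, 3, 29, 28, 26]
Algorithm: postorder visits root last, so walk postorder right-to-left;
each value is the root of the current inorder slice — split it at that
value, recurse on the right subtree first, then the left.
Recursive splits:
  root=26; inorder splits into left=[3, 6, 16, 17, 25], right=[28, 29]
  root=28; inorder splits into left=[], right=[29]
  root=29; inorder splits into left=[], right=[]
  root=3; inorder splits into left=[], right=[6, 16, 17, 25]
  root=17; inorder splits into left=[6, 16], right=[25]
  root=25; inorder splits into left=[], right=[]
  root=16; inorder splits into left=[6], right=[]
  root=6; inorder splits into left=[], right=[]
Reconstructed level-order: [26, 3, 28, 17, 29, 16, 25, 6]


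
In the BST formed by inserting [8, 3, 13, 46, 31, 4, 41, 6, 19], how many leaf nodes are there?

Tree built from: [8, 3, 13, 46, 31, 4, 41, 6, 19]
Tree (level-order array): [8, 3, 13, None, 4, None, 46, None, 6, 31, None, None, None, 19, 41]
Rule: A leaf has 0 children.
Per-node child counts:
  node 8: 2 child(ren)
  node 3: 1 child(ren)
  node 4: 1 child(ren)
  node 6: 0 child(ren)
  node 13: 1 child(ren)
  node 46: 1 child(ren)
  node 31: 2 child(ren)
  node 19: 0 child(ren)
  node 41: 0 child(ren)
Matching nodes: [6, 19, 41]
Count of leaf nodes: 3


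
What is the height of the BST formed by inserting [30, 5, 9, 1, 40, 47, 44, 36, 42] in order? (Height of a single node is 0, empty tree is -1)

Insertion order: [30, 5, 9, 1, 40, 47, 44, 36, 42]
Tree (level-order array): [30, 5, 40, 1, 9, 36, 47, None, None, None, None, None, None, 44, None, 42]
Compute height bottom-up (empty subtree = -1):
  height(1) = 1 + max(-1, -1) = 0
  height(9) = 1 + max(-1, -1) = 0
  height(5) = 1 + max(0, 0) = 1
  height(36) = 1 + max(-1, -1) = 0
  height(42) = 1 + max(-1, -1) = 0
  height(44) = 1 + max(0, -1) = 1
  height(47) = 1 + max(1, -1) = 2
  height(40) = 1 + max(0, 2) = 3
  height(30) = 1 + max(1, 3) = 4
Height = 4


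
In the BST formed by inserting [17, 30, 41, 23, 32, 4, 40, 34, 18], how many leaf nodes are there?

Tree built from: [17, 30, 41, 23, 32, 4, 40, 34, 18]
Tree (level-order array): [17, 4, 30, None, None, 23, 41, 18, None, 32, None, None, None, None, 40, 34]
Rule: A leaf has 0 children.
Per-node child counts:
  node 17: 2 child(ren)
  node 4: 0 child(ren)
  node 30: 2 child(ren)
  node 23: 1 child(ren)
  node 18: 0 child(ren)
  node 41: 1 child(ren)
  node 32: 1 child(ren)
  node 40: 1 child(ren)
  node 34: 0 child(ren)
Matching nodes: [4, 18, 34]
Count of leaf nodes: 3


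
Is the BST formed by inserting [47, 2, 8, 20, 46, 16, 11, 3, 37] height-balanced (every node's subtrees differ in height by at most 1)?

Tree (level-order array): [47, 2, None, None, 8, 3, 20, None, None, 16, 46, 11, None, 37]
Definition: a tree is height-balanced if, at every node, |h(left) - h(right)| <= 1 (empty subtree has height -1).
Bottom-up per-node check:
  node 3: h_left=-1, h_right=-1, diff=0 [OK], height=0
  node 11: h_left=-1, h_right=-1, diff=0 [OK], height=0
  node 16: h_left=0, h_right=-1, diff=1 [OK], height=1
  node 37: h_left=-1, h_right=-1, diff=0 [OK], height=0
  node 46: h_left=0, h_right=-1, diff=1 [OK], height=1
  node 20: h_left=1, h_right=1, diff=0 [OK], height=2
  node 8: h_left=0, h_right=2, diff=2 [FAIL (|0-2|=2 > 1)], height=3
  node 2: h_left=-1, h_right=3, diff=4 [FAIL (|-1-3|=4 > 1)], height=4
  node 47: h_left=4, h_right=-1, diff=5 [FAIL (|4--1|=5 > 1)], height=5
Node 8 violates the condition: |0 - 2| = 2 > 1.
Result: Not balanced


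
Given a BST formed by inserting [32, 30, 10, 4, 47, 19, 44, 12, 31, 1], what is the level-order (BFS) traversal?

Tree insertion order: [32, 30, 10, 4, 47, 19, 44, 12, 31, 1]
Tree (level-order array): [32, 30, 47, 10, 31, 44, None, 4, 19, None, None, None, None, 1, None, 12]
BFS from the root, enqueuing left then right child of each popped node:
  queue [32] -> pop 32, enqueue [30, 47], visited so far: [32]
  queue [30, 47] -> pop 30, enqueue [10, 31], visited so far: [32, 30]
  queue [47, 10, 31] -> pop 47, enqueue [44], visited so far: [32, 30, 47]
  queue [10, 31, 44] -> pop 10, enqueue [4, 19], visited so far: [32, 30, 47, 10]
  queue [31, 44, 4, 19] -> pop 31, enqueue [none], visited so far: [32, 30, 47, 10, 31]
  queue [44, 4, 19] -> pop 44, enqueue [none], visited so far: [32, 30, 47, 10, 31, 44]
  queue [4, 19] -> pop 4, enqueue [1], visited so far: [32, 30, 47, 10, 31, 44, 4]
  queue [19, 1] -> pop 19, enqueue [12], visited so far: [32, 30, 47, 10, 31, 44, 4, 19]
  queue [1, 12] -> pop 1, enqueue [none], visited so far: [32, 30, 47, 10, 31, 44, 4, 19, 1]
  queue [12] -> pop 12, enqueue [none], visited so far: [32, 30, 47, 10, 31, 44, 4, 19, 1, 12]
Result: [32, 30, 47, 10, 31, 44, 4, 19, 1, 12]


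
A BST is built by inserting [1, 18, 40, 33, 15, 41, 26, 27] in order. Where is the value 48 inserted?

Starting tree (level order): [1, None, 18, 15, 40, None, None, 33, 41, 26, None, None, None, None, 27]
Insertion path: 1 -> 18 -> 40 -> 41
Result: insert 48 as right child of 41
Final tree (level order): [1, None, 18, 15, 40, None, None, 33, 41, 26, None, None, 48, None, 27]


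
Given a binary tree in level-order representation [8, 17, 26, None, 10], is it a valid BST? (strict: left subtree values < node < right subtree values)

Level-order array: [8, 17, 26, None, 10]
Validate using subtree bounds (lo, hi): at each node, require lo < value < hi,
then recurse left with hi=value and right with lo=value.
Preorder trace (stopping at first violation):
  at node 8 with bounds (-inf, +inf): OK
  at node 17 with bounds (-inf, 8): VIOLATION
Node 17 violates its bound: not (-inf < 17 < 8).
Result: Not a valid BST


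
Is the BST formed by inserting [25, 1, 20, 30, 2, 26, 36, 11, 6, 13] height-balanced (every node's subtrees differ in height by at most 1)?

Tree (level-order array): [25, 1, 30, None, 20, 26, 36, 2, None, None, None, None, None, None, 11, 6, 13]
Definition: a tree is height-balanced if, at every node, |h(left) - h(right)| <= 1 (empty subtree has height -1).
Bottom-up per-node check:
  node 6: h_left=-1, h_right=-1, diff=0 [OK], height=0
  node 13: h_left=-1, h_right=-1, diff=0 [OK], height=0
  node 11: h_left=0, h_right=0, diff=0 [OK], height=1
  node 2: h_left=-1, h_right=1, diff=2 [FAIL (|-1-1|=2 > 1)], height=2
  node 20: h_left=2, h_right=-1, diff=3 [FAIL (|2--1|=3 > 1)], height=3
  node 1: h_left=-1, h_right=3, diff=4 [FAIL (|-1-3|=4 > 1)], height=4
  node 26: h_left=-1, h_right=-1, diff=0 [OK], height=0
  node 36: h_left=-1, h_right=-1, diff=0 [OK], height=0
  node 30: h_left=0, h_right=0, diff=0 [OK], height=1
  node 25: h_left=4, h_right=1, diff=3 [FAIL (|4-1|=3 > 1)], height=5
Node 2 violates the condition: |-1 - 1| = 2 > 1.
Result: Not balanced


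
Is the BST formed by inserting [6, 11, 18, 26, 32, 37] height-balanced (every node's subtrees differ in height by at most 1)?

Tree (level-order array): [6, None, 11, None, 18, None, 26, None, 32, None, 37]
Definition: a tree is height-balanced if, at every node, |h(left) - h(right)| <= 1 (empty subtree has height -1).
Bottom-up per-node check:
  node 37: h_left=-1, h_right=-1, diff=0 [OK], height=0
  node 32: h_left=-1, h_right=0, diff=1 [OK], height=1
  node 26: h_left=-1, h_right=1, diff=2 [FAIL (|-1-1|=2 > 1)], height=2
  node 18: h_left=-1, h_right=2, diff=3 [FAIL (|-1-2|=3 > 1)], height=3
  node 11: h_left=-1, h_right=3, diff=4 [FAIL (|-1-3|=4 > 1)], height=4
  node 6: h_left=-1, h_right=4, diff=5 [FAIL (|-1-4|=5 > 1)], height=5
Node 26 violates the condition: |-1 - 1| = 2 > 1.
Result: Not balanced


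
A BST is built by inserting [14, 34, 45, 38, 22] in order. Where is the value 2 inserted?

Starting tree (level order): [14, None, 34, 22, 45, None, None, 38]
Insertion path: 14
Result: insert 2 as left child of 14
Final tree (level order): [14, 2, 34, None, None, 22, 45, None, None, 38]


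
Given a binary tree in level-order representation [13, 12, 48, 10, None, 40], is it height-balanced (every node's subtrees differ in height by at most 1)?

Tree (level-order array): [13, 12, 48, 10, None, 40]
Definition: a tree is height-balanced if, at every node, |h(left) - h(right)| <= 1 (empty subtree has height -1).
Bottom-up per-node check:
  node 10: h_left=-1, h_right=-1, diff=0 [OK], height=0
  node 12: h_left=0, h_right=-1, diff=1 [OK], height=1
  node 40: h_left=-1, h_right=-1, diff=0 [OK], height=0
  node 48: h_left=0, h_right=-1, diff=1 [OK], height=1
  node 13: h_left=1, h_right=1, diff=0 [OK], height=2
All nodes satisfy the balance condition.
Result: Balanced


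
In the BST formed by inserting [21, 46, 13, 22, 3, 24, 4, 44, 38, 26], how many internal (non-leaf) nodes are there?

Tree built from: [21, 46, 13, 22, 3, 24, 4, 44, 38, 26]
Tree (level-order array): [21, 13, 46, 3, None, 22, None, None, 4, None, 24, None, None, None, 44, 38, None, 26]
Rule: An internal node has at least one child.
Per-node child counts:
  node 21: 2 child(ren)
  node 13: 1 child(ren)
  node 3: 1 child(ren)
  node 4: 0 child(ren)
  node 46: 1 child(ren)
  node 22: 1 child(ren)
  node 24: 1 child(ren)
  node 44: 1 child(ren)
  node 38: 1 child(ren)
  node 26: 0 child(ren)
Matching nodes: [21, 13, 3, 46, 22, 24, 44, 38]
Count of internal (non-leaf) nodes: 8


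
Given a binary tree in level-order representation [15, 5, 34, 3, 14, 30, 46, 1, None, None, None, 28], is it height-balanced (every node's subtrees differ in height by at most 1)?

Tree (level-order array): [15, 5, 34, 3, 14, 30, 46, 1, None, None, None, 28]
Definition: a tree is height-balanced if, at every node, |h(left) - h(right)| <= 1 (empty subtree has height -1).
Bottom-up per-node check:
  node 1: h_left=-1, h_right=-1, diff=0 [OK], height=0
  node 3: h_left=0, h_right=-1, diff=1 [OK], height=1
  node 14: h_left=-1, h_right=-1, diff=0 [OK], height=0
  node 5: h_left=1, h_right=0, diff=1 [OK], height=2
  node 28: h_left=-1, h_right=-1, diff=0 [OK], height=0
  node 30: h_left=0, h_right=-1, diff=1 [OK], height=1
  node 46: h_left=-1, h_right=-1, diff=0 [OK], height=0
  node 34: h_left=1, h_right=0, diff=1 [OK], height=2
  node 15: h_left=2, h_right=2, diff=0 [OK], height=3
All nodes satisfy the balance condition.
Result: Balanced


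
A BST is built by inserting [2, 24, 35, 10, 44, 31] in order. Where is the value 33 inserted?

Starting tree (level order): [2, None, 24, 10, 35, None, None, 31, 44]
Insertion path: 2 -> 24 -> 35 -> 31
Result: insert 33 as right child of 31
Final tree (level order): [2, None, 24, 10, 35, None, None, 31, 44, None, 33]


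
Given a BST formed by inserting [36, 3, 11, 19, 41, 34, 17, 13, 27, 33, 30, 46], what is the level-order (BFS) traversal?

Tree insertion order: [36, 3, 11, 19, 41, 34, 17, 13, 27, 33, 30, 46]
Tree (level-order array): [36, 3, 41, None, 11, None, 46, None, 19, None, None, 17, 34, 13, None, 27, None, None, None, None, 33, 30]
BFS from the root, enqueuing left then right child of each popped node:
  queue [36] -> pop 36, enqueue [3, 41], visited so far: [36]
  queue [3, 41] -> pop 3, enqueue [11], visited so far: [36, 3]
  queue [41, 11] -> pop 41, enqueue [46], visited so far: [36, 3, 41]
  queue [11, 46] -> pop 11, enqueue [19], visited so far: [36, 3, 41, 11]
  queue [46, 19] -> pop 46, enqueue [none], visited so far: [36, 3, 41, 11, 46]
  queue [19] -> pop 19, enqueue [17, 34], visited so far: [36, 3, 41, 11, 46, 19]
  queue [17, 34] -> pop 17, enqueue [13], visited so far: [36, 3, 41, 11, 46, 19, 17]
  queue [34, 13] -> pop 34, enqueue [27], visited so far: [36, 3, 41, 11, 46, 19, 17, 34]
  queue [13, 27] -> pop 13, enqueue [none], visited so far: [36, 3, 41, 11, 46, 19, 17, 34, 13]
  queue [27] -> pop 27, enqueue [33], visited so far: [36, 3, 41, 11, 46, 19, 17, 34, 13, 27]
  queue [33] -> pop 33, enqueue [30], visited so far: [36, 3, 41, 11, 46, 19, 17, 34, 13, 27, 33]
  queue [30] -> pop 30, enqueue [none], visited so far: [36, 3, 41, 11, 46, 19, 17, 34, 13, 27, 33, 30]
Result: [36, 3, 41, 11, 46, 19, 17, 34, 13, 27, 33, 30]


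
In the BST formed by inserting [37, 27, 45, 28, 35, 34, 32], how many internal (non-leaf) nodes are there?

Tree built from: [37, 27, 45, 28, 35, 34, 32]
Tree (level-order array): [37, 27, 45, None, 28, None, None, None, 35, 34, None, 32]
Rule: An internal node has at least one child.
Per-node child counts:
  node 37: 2 child(ren)
  node 27: 1 child(ren)
  node 28: 1 child(ren)
  node 35: 1 child(ren)
  node 34: 1 child(ren)
  node 32: 0 child(ren)
  node 45: 0 child(ren)
Matching nodes: [37, 27, 28, 35, 34]
Count of internal (non-leaf) nodes: 5


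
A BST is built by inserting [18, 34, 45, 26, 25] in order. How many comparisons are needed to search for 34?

Search path for 34: 18 -> 34
Found: True
Comparisons: 2


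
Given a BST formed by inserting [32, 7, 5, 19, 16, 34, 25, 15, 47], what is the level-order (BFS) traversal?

Tree insertion order: [32, 7, 5, 19, 16, 34, 25, 15, 47]
Tree (level-order array): [32, 7, 34, 5, 19, None, 47, None, None, 16, 25, None, None, 15]
BFS from the root, enqueuing left then right child of each popped node:
  queue [32] -> pop 32, enqueue [7, 34], visited so far: [32]
  queue [7, 34] -> pop 7, enqueue [5, 19], visited so far: [32, 7]
  queue [34, 5, 19] -> pop 34, enqueue [47], visited so far: [32, 7, 34]
  queue [5, 19, 47] -> pop 5, enqueue [none], visited so far: [32, 7, 34, 5]
  queue [19, 47] -> pop 19, enqueue [16, 25], visited so far: [32, 7, 34, 5, 19]
  queue [47, 16, 25] -> pop 47, enqueue [none], visited so far: [32, 7, 34, 5, 19, 47]
  queue [16, 25] -> pop 16, enqueue [15], visited so far: [32, 7, 34, 5, 19, 47, 16]
  queue [25, 15] -> pop 25, enqueue [none], visited so far: [32, 7, 34, 5, 19, 47, 16, 25]
  queue [15] -> pop 15, enqueue [none], visited so far: [32, 7, 34, 5, 19, 47, 16, 25, 15]
Result: [32, 7, 34, 5, 19, 47, 16, 25, 15]


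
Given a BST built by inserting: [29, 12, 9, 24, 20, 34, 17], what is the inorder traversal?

Tree insertion order: [29, 12, 9, 24, 20, 34, 17]
Tree (level-order array): [29, 12, 34, 9, 24, None, None, None, None, 20, None, 17]
Inorder traversal: [9, 12, 17, 20, 24, 29, 34]


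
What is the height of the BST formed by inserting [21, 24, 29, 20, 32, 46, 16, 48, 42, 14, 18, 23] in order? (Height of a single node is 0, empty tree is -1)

Insertion order: [21, 24, 29, 20, 32, 46, 16, 48, 42, 14, 18, 23]
Tree (level-order array): [21, 20, 24, 16, None, 23, 29, 14, 18, None, None, None, 32, None, None, None, None, None, 46, 42, 48]
Compute height bottom-up (empty subtree = -1):
  height(14) = 1 + max(-1, -1) = 0
  height(18) = 1 + max(-1, -1) = 0
  height(16) = 1 + max(0, 0) = 1
  height(20) = 1 + max(1, -1) = 2
  height(23) = 1 + max(-1, -1) = 0
  height(42) = 1 + max(-1, -1) = 0
  height(48) = 1 + max(-1, -1) = 0
  height(46) = 1 + max(0, 0) = 1
  height(32) = 1 + max(-1, 1) = 2
  height(29) = 1 + max(-1, 2) = 3
  height(24) = 1 + max(0, 3) = 4
  height(21) = 1 + max(2, 4) = 5
Height = 5


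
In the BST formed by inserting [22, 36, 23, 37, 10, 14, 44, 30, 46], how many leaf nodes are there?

Tree built from: [22, 36, 23, 37, 10, 14, 44, 30, 46]
Tree (level-order array): [22, 10, 36, None, 14, 23, 37, None, None, None, 30, None, 44, None, None, None, 46]
Rule: A leaf has 0 children.
Per-node child counts:
  node 22: 2 child(ren)
  node 10: 1 child(ren)
  node 14: 0 child(ren)
  node 36: 2 child(ren)
  node 23: 1 child(ren)
  node 30: 0 child(ren)
  node 37: 1 child(ren)
  node 44: 1 child(ren)
  node 46: 0 child(ren)
Matching nodes: [14, 30, 46]
Count of leaf nodes: 3


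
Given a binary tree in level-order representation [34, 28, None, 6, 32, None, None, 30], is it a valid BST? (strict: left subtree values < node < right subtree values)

Level-order array: [34, 28, None, 6, 32, None, None, 30]
Validate using subtree bounds (lo, hi): at each node, require lo < value < hi,
then recurse left with hi=value and right with lo=value.
Preorder trace (stopping at first violation):
  at node 34 with bounds (-inf, +inf): OK
  at node 28 with bounds (-inf, 34): OK
  at node 6 with bounds (-inf, 28): OK
  at node 32 with bounds (28, 34): OK
  at node 30 with bounds (28, 32): OK
No violation found at any node.
Result: Valid BST


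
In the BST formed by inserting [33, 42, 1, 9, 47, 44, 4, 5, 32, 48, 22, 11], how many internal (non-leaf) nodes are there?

Tree built from: [33, 42, 1, 9, 47, 44, 4, 5, 32, 48, 22, 11]
Tree (level-order array): [33, 1, 42, None, 9, None, 47, 4, 32, 44, 48, None, 5, 22, None, None, None, None, None, None, None, 11]
Rule: An internal node has at least one child.
Per-node child counts:
  node 33: 2 child(ren)
  node 1: 1 child(ren)
  node 9: 2 child(ren)
  node 4: 1 child(ren)
  node 5: 0 child(ren)
  node 32: 1 child(ren)
  node 22: 1 child(ren)
  node 11: 0 child(ren)
  node 42: 1 child(ren)
  node 47: 2 child(ren)
  node 44: 0 child(ren)
  node 48: 0 child(ren)
Matching nodes: [33, 1, 9, 4, 32, 22, 42, 47]
Count of internal (non-leaf) nodes: 8


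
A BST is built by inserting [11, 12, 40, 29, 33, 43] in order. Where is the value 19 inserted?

Starting tree (level order): [11, None, 12, None, 40, 29, 43, None, 33]
Insertion path: 11 -> 12 -> 40 -> 29
Result: insert 19 as left child of 29
Final tree (level order): [11, None, 12, None, 40, 29, 43, 19, 33]


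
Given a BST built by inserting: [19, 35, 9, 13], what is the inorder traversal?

Tree insertion order: [19, 35, 9, 13]
Tree (level-order array): [19, 9, 35, None, 13]
Inorder traversal: [9, 13, 19, 35]


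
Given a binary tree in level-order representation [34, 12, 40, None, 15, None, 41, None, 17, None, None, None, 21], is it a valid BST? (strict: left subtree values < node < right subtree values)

Level-order array: [34, 12, 40, None, 15, None, 41, None, 17, None, None, None, 21]
Validate using subtree bounds (lo, hi): at each node, require lo < value < hi,
then recurse left with hi=value and right with lo=value.
Preorder trace (stopping at first violation):
  at node 34 with bounds (-inf, +inf): OK
  at node 12 with bounds (-inf, 34): OK
  at node 15 with bounds (12, 34): OK
  at node 17 with bounds (15, 34): OK
  at node 21 with bounds (17, 34): OK
  at node 40 with bounds (34, +inf): OK
  at node 41 with bounds (40, +inf): OK
No violation found at any node.
Result: Valid BST


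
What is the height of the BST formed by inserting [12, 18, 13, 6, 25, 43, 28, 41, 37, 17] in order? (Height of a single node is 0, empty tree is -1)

Insertion order: [12, 18, 13, 6, 25, 43, 28, 41, 37, 17]
Tree (level-order array): [12, 6, 18, None, None, 13, 25, None, 17, None, 43, None, None, 28, None, None, 41, 37]
Compute height bottom-up (empty subtree = -1):
  height(6) = 1 + max(-1, -1) = 0
  height(17) = 1 + max(-1, -1) = 0
  height(13) = 1 + max(-1, 0) = 1
  height(37) = 1 + max(-1, -1) = 0
  height(41) = 1 + max(0, -1) = 1
  height(28) = 1 + max(-1, 1) = 2
  height(43) = 1 + max(2, -1) = 3
  height(25) = 1 + max(-1, 3) = 4
  height(18) = 1 + max(1, 4) = 5
  height(12) = 1 + max(0, 5) = 6
Height = 6


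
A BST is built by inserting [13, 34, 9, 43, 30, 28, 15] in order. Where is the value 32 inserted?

Starting tree (level order): [13, 9, 34, None, None, 30, 43, 28, None, None, None, 15]
Insertion path: 13 -> 34 -> 30
Result: insert 32 as right child of 30
Final tree (level order): [13, 9, 34, None, None, 30, 43, 28, 32, None, None, 15]


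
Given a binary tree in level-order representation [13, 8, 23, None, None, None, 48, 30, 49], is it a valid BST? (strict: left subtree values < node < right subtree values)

Level-order array: [13, 8, 23, None, None, None, 48, 30, 49]
Validate using subtree bounds (lo, hi): at each node, require lo < value < hi,
then recurse left with hi=value and right with lo=value.
Preorder trace (stopping at first violation):
  at node 13 with bounds (-inf, +inf): OK
  at node 8 with bounds (-inf, 13): OK
  at node 23 with bounds (13, +inf): OK
  at node 48 with bounds (23, +inf): OK
  at node 30 with bounds (23, 48): OK
  at node 49 with bounds (48, +inf): OK
No violation found at any node.
Result: Valid BST


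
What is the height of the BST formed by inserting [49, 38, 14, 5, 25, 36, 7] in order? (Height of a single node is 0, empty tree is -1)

Insertion order: [49, 38, 14, 5, 25, 36, 7]
Tree (level-order array): [49, 38, None, 14, None, 5, 25, None, 7, None, 36]
Compute height bottom-up (empty subtree = -1):
  height(7) = 1 + max(-1, -1) = 0
  height(5) = 1 + max(-1, 0) = 1
  height(36) = 1 + max(-1, -1) = 0
  height(25) = 1 + max(-1, 0) = 1
  height(14) = 1 + max(1, 1) = 2
  height(38) = 1 + max(2, -1) = 3
  height(49) = 1 + max(3, -1) = 4
Height = 4


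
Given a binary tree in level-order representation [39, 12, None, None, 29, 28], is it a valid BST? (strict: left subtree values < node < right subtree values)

Level-order array: [39, 12, None, None, 29, 28]
Validate using subtree bounds (lo, hi): at each node, require lo < value < hi,
then recurse left with hi=value and right with lo=value.
Preorder trace (stopping at first violation):
  at node 39 with bounds (-inf, +inf): OK
  at node 12 with bounds (-inf, 39): OK
  at node 29 with bounds (12, 39): OK
  at node 28 with bounds (12, 29): OK
No violation found at any node.
Result: Valid BST


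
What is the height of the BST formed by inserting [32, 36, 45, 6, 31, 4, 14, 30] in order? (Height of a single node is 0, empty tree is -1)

Insertion order: [32, 36, 45, 6, 31, 4, 14, 30]
Tree (level-order array): [32, 6, 36, 4, 31, None, 45, None, None, 14, None, None, None, None, 30]
Compute height bottom-up (empty subtree = -1):
  height(4) = 1 + max(-1, -1) = 0
  height(30) = 1 + max(-1, -1) = 0
  height(14) = 1 + max(-1, 0) = 1
  height(31) = 1 + max(1, -1) = 2
  height(6) = 1 + max(0, 2) = 3
  height(45) = 1 + max(-1, -1) = 0
  height(36) = 1 + max(-1, 0) = 1
  height(32) = 1 + max(3, 1) = 4
Height = 4


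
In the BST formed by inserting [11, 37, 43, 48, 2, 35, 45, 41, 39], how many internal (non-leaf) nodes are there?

Tree built from: [11, 37, 43, 48, 2, 35, 45, 41, 39]
Tree (level-order array): [11, 2, 37, None, None, 35, 43, None, None, 41, 48, 39, None, 45]
Rule: An internal node has at least one child.
Per-node child counts:
  node 11: 2 child(ren)
  node 2: 0 child(ren)
  node 37: 2 child(ren)
  node 35: 0 child(ren)
  node 43: 2 child(ren)
  node 41: 1 child(ren)
  node 39: 0 child(ren)
  node 48: 1 child(ren)
  node 45: 0 child(ren)
Matching nodes: [11, 37, 43, 41, 48]
Count of internal (non-leaf) nodes: 5


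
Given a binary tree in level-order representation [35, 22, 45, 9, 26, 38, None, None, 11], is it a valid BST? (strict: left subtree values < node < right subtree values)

Level-order array: [35, 22, 45, 9, 26, 38, None, None, 11]
Validate using subtree bounds (lo, hi): at each node, require lo < value < hi,
then recurse left with hi=value and right with lo=value.
Preorder trace (stopping at first violation):
  at node 35 with bounds (-inf, +inf): OK
  at node 22 with bounds (-inf, 35): OK
  at node 9 with bounds (-inf, 22): OK
  at node 11 with bounds (9, 22): OK
  at node 26 with bounds (22, 35): OK
  at node 45 with bounds (35, +inf): OK
  at node 38 with bounds (35, 45): OK
No violation found at any node.
Result: Valid BST


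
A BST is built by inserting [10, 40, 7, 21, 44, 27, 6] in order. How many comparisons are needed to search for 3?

Search path for 3: 10 -> 7 -> 6
Found: False
Comparisons: 3


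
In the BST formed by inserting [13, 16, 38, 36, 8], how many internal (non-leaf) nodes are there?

Tree built from: [13, 16, 38, 36, 8]
Tree (level-order array): [13, 8, 16, None, None, None, 38, 36]
Rule: An internal node has at least one child.
Per-node child counts:
  node 13: 2 child(ren)
  node 8: 0 child(ren)
  node 16: 1 child(ren)
  node 38: 1 child(ren)
  node 36: 0 child(ren)
Matching nodes: [13, 16, 38]
Count of internal (non-leaf) nodes: 3


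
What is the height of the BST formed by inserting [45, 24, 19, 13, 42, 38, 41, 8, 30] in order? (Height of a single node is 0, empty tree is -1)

Insertion order: [45, 24, 19, 13, 42, 38, 41, 8, 30]
Tree (level-order array): [45, 24, None, 19, 42, 13, None, 38, None, 8, None, 30, 41]
Compute height bottom-up (empty subtree = -1):
  height(8) = 1 + max(-1, -1) = 0
  height(13) = 1 + max(0, -1) = 1
  height(19) = 1 + max(1, -1) = 2
  height(30) = 1 + max(-1, -1) = 0
  height(41) = 1 + max(-1, -1) = 0
  height(38) = 1 + max(0, 0) = 1
  height(42) = 1 + max(1, -1) = 2
  height(24) = 1 + max(2, 2) = 3
  height(45) = 1 + max(3, -1) = 4
Height = 4


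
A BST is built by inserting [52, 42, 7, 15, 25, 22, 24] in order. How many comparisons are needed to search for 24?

Search path for 24: 52 -> 42 -> 7 -> 15 -> 25 -> 22 -> 24
Found: True
Comparisons: 7


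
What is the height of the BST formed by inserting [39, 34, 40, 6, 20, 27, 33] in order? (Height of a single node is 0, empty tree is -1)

Insertion order: [39, 34, 40, 6, 20, 27, 33]
Tree (level-order array): [39, 34, 40, 6, None, None, None, None, 20, None, 27, None, 33]
Compute height bottom-up (empty subtree = -1):
  height(33) = 1 + max(-1, -1) = 0
  height(27) = 1 + max(-1, 0) = 1
  height(20) = 1 + max(-1, 1) = 2
  height(6) = 1 + max(-1, 2) = 3
  height(34) = 1 + max(3, -1) = 4
  height(40) = 1 + max(-1, -1) = 0
  height(39) = 1 + max(4, 0) = 5
Height = 5


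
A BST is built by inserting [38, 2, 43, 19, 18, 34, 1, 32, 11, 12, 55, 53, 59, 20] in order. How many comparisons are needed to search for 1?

Search path for 1: 38 -> 2 -> 1
Found: True
Comparisons: 3


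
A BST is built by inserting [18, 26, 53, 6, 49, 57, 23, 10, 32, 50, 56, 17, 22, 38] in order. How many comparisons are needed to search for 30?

Search path for 30: 18 -> 26 -> 53 -> 49 -> 32
Found: False
Comparisons: 5


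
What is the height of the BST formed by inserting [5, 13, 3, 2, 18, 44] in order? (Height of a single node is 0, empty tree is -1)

Insertion order: [5, 13, 3, 2, 18, 44]
Tree (level-order array): [5, 3, 13, 2, None, None, 18, None, None, None, 44]
Compute height bottom-up (empty subtree = -1):
  height(2) = 1 + max(-1, -1) = 0
  height(3) = 1 + max(0, -1) = 1
  height(44) = 1 + max(-1, -1) = 0
  height(18) = 1 + max(-1, 0) = 1
  height(13) = 1 + max(-1, 1) = 2
  height(5) = 1 + max(1, 2) = 3
Height = 3


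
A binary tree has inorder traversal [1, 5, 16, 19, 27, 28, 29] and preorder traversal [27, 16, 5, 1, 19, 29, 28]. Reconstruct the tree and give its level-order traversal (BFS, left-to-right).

Inorder:  [1, 5, 16, 19, 27, 28, 29]
Preorder: [27, 16, 5, 1, 19, 29, 28]
Algorithm: preorder visits root first, so consume preorder in order;
for each root, split the current inorder slice at that value into
left-subtree inorder and right-subtree inorder, then recurse.
Recursive splits:
  root=27; inorder splits into left=[1, 5, 16, 19], right=[28, 29]
  root=16; inorder splits into left=[1, 5], right=[19]
  root=5; inorder splits into left=[1], right=[]
  root=1; inorder splits into left=[], right=[]
  root=19; inorder splits into left=[], right=[]
  root=29; inorder splits into left=[28], right=[]
  root=28; inorder splits into left=[], right=[]
Reconstructed level-order: [27, 16, 29, 5, 19, 28, 1]


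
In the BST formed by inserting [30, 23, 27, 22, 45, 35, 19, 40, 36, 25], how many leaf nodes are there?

Tree built from: [30, 23, 27, 22, 45, 35, 19, 40, 36, 25]
Tree (level-order array): [30, 23, 45, 22, 27, 35, None, 19, None, 25, None, None, 40, None, None, None, None, 36]
Rule: A leaf has 0 children.
Per-node child counts:
  node 30: 2 child(ren)
  node 23: 2 child(ren)
  node 22: 1 child(ren)
  node 19: 0 child(ren)
  node 27: 1 child(ren)
  node 25: 0 child(ren)
  node 45: 1 child(ren)
  node 35: 1 child(ren)
  node 40: 1 child(ren)
  node 36: 0 child(ren)
Matching nodes: [19, 25, 36]
Count of leaf nodes: 3


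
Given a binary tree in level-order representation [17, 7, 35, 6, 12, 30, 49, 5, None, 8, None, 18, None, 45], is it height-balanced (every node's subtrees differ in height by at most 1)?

Tree (level-order array): [17, 7, 35, 6, 12, 30, 49, 5, None, 8, None, 18, None, 45]
Definition: a tree is height-balanced if, at every node, |h(left) - h(right)| <= 1 (empty subtree has height -1).
Bottom-up per-node check:
  node 5: h_left=-1, h_right=-1, diff=0 [OK], height=0
  node 6: h_left=0, h_right=-1, diff=1 [OK], height=1
  node 8: h_left=-1, h_right=-1, diff=0 [OK], height=0
  node 12: h_left=0, h_right=-1, diff=1 [OK], height=1
  node 7: h_left=1, h_right=1, diff=0 [OK], height=2
  node 18: h_left=-1, h_right=-1, diff=0 [OK], height=0
  node 30: h_left=0, h_right=-1, diff=1 [OK], height=1
  node 45: h_left=-1, h_right=-1, diff=0 [OK], height=0
  node 49: h_left=0, h_right=-1, diff=1 [OK], height=1
  node 35: h_left=1, h_right=1, diff=0 [OK], height=2
  node 17: h_left=2, h_right=2, diff=0 [OK], height=3
All nodes satisfy the balance condition.
Result: Balanced


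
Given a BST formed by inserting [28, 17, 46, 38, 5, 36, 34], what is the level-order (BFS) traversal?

Tree insertion order: [28, 17, 46, 38, 5, 36, 34]
Tree (level-order array): [28, 17, 46, 5, None, 38, None, None, None, 36, None, 34]
BFS from the root, enqueuing left then right child of each popped node:
  queue [28] -> pop 28, enqueue [17, 46], visited so far: [28]
  queue [17, 46] -> pop 17, enqueue [5], visited so far: [28, 17]
  queue [46, 5] -> pop 46, enqueue [38], visited so far: [28, 17, 46]
  queue [5, 38] -> pop 5, enqueue [none], visited so far: [28, 17, 46, 5]
  queue [38] -> pop 38, enqueue [36], visited so far: [28, 17, 46, 5, 38]
  queue [36] -> pop 36, enqueue [34], visited so far: [28, 17, 46, 5, 38, 36]
  queue [34] -> pop 34, enqueue [none], visited so far: [28, 17, 46, 5, 38, 36, 34]
Result: [28, 17, 46, 5, 38, 36, 34]


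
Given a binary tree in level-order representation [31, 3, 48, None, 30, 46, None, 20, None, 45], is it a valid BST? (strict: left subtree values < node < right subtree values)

Level-order array: [31, 3, 48, None, 30, 46, None, 20, None, 45]
Validate using subtree bounds (lo, hi): at each node, require lo < value < hi,
then recurse left with hi=value and right with lo=value.
Preorder trace (stopping at first violation):
  at node 31 with bounds (-inf, +inf): OK
  at node 3 with bounds (-inf, 31): OK
  at node 30 with bounds (3, 31): OK
  at node 20 with bounds (3, 30): OK
  at node 48 with bounds (31, +inf): OK
  at node 46 with bounds (31, 48): OK
  at node 45 with bounds (31, 46): OK
No violation found at any node.
Result: Valid BST


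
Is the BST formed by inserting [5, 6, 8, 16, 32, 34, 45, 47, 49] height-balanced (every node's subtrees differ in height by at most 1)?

Tree (level-order array): [5, None, 6, None, 8, None, 16, None, 32, None, 34, None, 45, None, 47, None, 49]
Definition: a tree is height-balanced if, at every node, |h(left) - h(right)| <= 1 (empty subtree has height -1).
Bottom-up per-node check:
  node 49: h_left=-1, h_right=-1, diff=0 [OK], height=0
  node 47: h_left=-1, h_right=0, diff=1 [OK], height=1
  node 45: h_left=-1, h_right=1, diff=2 [FAIL (|-1-1|=2 > 1)], height=2
  node 34: h_left=-1, h_right=2, diff=3 [FAIL (|-1-2|=3 > 1)], height=3
  node 32: h_left=-1, h_right=3, diff=4 [FAIL (|-1-3|=4 > 1)], height=4
  node 16: h_left=-1, h_right=4, diff=5 [FAIL (|-1-4|=5 > 1)], height=5
  node 8: h_left=-1, h_right=5, diff=6 [FAIL (|-1-5|=6 > 1)], height=6
  node 6: h_left=-1, h_right=6, diff=7 [FAIL (|-1-6|=7 > 1)], height=7
  node 5: h_left=-1, h_right=7, diff=8 [FAIL (|-1-7|=8 > 1)], height=8
Node 45 violates the condition: |-1 - 1| = 2 > 1.
Result: Not balanced


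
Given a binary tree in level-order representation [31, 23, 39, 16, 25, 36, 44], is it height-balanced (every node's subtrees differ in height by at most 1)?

Tree (level-order array): [31, 23, 39, 16, 25, 36, 44]
Definition: a tree is height-balanced if, at every node, |h(left) - h(right)| <= 1 (empty subtree has height -1).
Bottom-up per-node check:
  node 16: h_left=-1, h_right=-1, diff=0 [OK], height=0
  node 25: h_left=-1, h_right=-1, diff=0 [OK], height=0
  node 23: h_left=0, h_right=0, diff=0 [OK], height=1
  node 36: h_left=-1, h_right=-1, diff=0 [OK], height=0
  node 44: h_left=-1, h_right=-1, diff=0 [OK], height=0
  node 39: h_left=0, h_right=0, diff=0 [OK], height=1
  node 31: h_left=1, h_right=1, diff=0 [OK], height=2
All nodes satisfy the balance condition.
Result: Balanced


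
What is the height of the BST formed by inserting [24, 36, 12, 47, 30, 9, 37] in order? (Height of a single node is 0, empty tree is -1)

Insertion order: [24, 36, 12, 47, 30, 9, 37]
Tree (level-order array): [24, 12, 36, 9, None, 30, 47, None, None, None, None, 37]
Compute height bottom-up (empty subtree = -1):
  height(9) = 1 + max(-1, -1) = 0
  height(12) = 1 + max(0, -1) = 1
  height(30) = 1 + max(-1, -1) = 0
  height(37) = 1 + max(-1, -1) = 0
  height(47) = 1 + max(0, -1) = 1
  height(36) = 1 + max(0, 1) = 2
  height(24) = 1 + max(1, 2) = 3
Height = 3


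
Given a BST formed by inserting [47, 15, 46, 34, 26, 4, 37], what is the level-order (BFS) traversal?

Tree insertion order: [47, 15, 46, 34, 26, 4, 37]
Tree (level-order array): [47, 15, None, 4, 46, None, None, 34, None, 26, 37]
BFS from the root, enqueuing left then right child of each popped node:
  queue [47] -> pop 47, enqueue [15], visited so far: [47]
  queue [15] -> pop 15, enqueue [4, 46], visited so far: [47, 15]
  queue [4, 46] -> pop 4, enqueue [none], visited so far: [47, 15, 4]
  queue [46] -> pop 46, enqueue [34], visited so far: [47, 15, 4, 46]
  queue [34] -> pop 34, enqueue [26, 37], visited so far: [47, 15, 4, 46, 34]
  queue [26, 37] -> pop 26, enqueue [none], visited so far: [47, 15, 4, 46, 34, 26]
  queue [37] -> pop 37, enqueue [none], visited so far: [47, 15, 4, 46, 34, 26, 37]
Result: [47, 15, 4, 46, 34, 26, 37]
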